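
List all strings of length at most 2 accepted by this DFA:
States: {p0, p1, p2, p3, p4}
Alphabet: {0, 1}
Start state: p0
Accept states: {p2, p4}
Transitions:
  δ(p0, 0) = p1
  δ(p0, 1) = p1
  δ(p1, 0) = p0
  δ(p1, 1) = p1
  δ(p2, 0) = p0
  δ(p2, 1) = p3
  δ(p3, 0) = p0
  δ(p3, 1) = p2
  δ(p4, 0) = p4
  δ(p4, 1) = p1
None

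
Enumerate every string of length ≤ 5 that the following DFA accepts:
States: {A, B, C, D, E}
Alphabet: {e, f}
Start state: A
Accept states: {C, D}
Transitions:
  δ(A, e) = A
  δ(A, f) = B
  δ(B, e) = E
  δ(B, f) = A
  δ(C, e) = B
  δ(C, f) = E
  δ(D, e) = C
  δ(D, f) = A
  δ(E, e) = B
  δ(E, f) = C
fef, efef, eefef, feeef, fefff, fffef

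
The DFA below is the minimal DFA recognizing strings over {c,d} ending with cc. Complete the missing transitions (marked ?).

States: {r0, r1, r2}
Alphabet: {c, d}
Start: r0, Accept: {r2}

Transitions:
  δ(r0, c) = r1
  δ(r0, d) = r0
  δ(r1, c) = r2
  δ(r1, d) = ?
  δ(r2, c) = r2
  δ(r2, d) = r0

From the language and accept set, identify what each state tracks — r0: last symbol not c; r1: one trailing c; r2: two trailing c's.
Each missing δ(q, a) is the state matching the new tracked value after reading a.
δ(r1, d) = r0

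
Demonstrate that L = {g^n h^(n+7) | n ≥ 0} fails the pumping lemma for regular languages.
Assume L is regular with pumping length p. Idea: pumping the g-block breaks the fixed offset of 7.
Choose s = g^p h^(p+7) ∈ L. By the pumping lemma, s = xyz with |xy| ≤ p, |y| > 0, so y = g^k with k ≥ 1. Then xy²z = g^(p+k) h^(p+7). For this to be in L we would need p+7 = (p+k)+7, i.e. k = 0, contradicting k ≥ 1. So xy²z ∉ L.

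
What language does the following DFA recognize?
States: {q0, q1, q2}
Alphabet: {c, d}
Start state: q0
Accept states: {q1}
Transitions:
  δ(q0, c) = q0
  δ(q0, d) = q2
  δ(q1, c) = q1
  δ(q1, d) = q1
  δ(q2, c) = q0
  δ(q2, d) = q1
Testing a few strings:
  'c' → reject
  'cddc' → accept
  'cdc' → reject
  'dcd' → reject
State roles: q0=no progress toward dd; q1=substring dd seen; q2=one trailing d
All strings over {c,d} containing the substring dd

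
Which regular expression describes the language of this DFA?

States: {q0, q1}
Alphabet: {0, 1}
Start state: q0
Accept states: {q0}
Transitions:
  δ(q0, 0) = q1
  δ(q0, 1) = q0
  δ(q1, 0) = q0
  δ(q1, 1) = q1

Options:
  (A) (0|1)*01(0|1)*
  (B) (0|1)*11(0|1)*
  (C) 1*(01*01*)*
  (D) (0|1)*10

Check each option against the DFA on short strings; one disagreement eliminates an option:
  (A) (0|1)*01(0|1)*: on ε the DFA stays in q0 and accepts (q0 ∈ Accept), but the regex does not match it → eliminate
  (B) (0|1)*11(0|1)*: on ε the DFA stays in q0 and accepts (q0 ∈ Accept), but the regex does not match it → eliminate
  (C) 1*(01*01*)*: agrees with the DFA on every string of length ≤ 6
  (D) (0|1)*10: on ε the DFA stays in q0 and accepts (q0 ∈ Accept), but the regex does not match it → eliminate
Only (C) is consistent with the DFA.
(C) 1*(01*01*)*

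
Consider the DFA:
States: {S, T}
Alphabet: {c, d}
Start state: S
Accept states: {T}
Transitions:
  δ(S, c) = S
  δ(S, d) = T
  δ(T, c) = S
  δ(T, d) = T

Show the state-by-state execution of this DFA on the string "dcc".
read 'd': S → T
  read 'c': T → S
  read 'c': S → S
S -> T -> S -> S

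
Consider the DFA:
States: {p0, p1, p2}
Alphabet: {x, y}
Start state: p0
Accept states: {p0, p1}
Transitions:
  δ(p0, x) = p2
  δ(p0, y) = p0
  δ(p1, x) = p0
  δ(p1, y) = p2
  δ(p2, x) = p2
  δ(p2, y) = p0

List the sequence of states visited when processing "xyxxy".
read 'x': p0 → p2
  read 'y': p2 → p0
  read 'x': p0 → p2
  read 'x': p2 → p2
  read 'y': p2 → p0
p0 -> p2 -> p0 -> p2 -> p2 -> p0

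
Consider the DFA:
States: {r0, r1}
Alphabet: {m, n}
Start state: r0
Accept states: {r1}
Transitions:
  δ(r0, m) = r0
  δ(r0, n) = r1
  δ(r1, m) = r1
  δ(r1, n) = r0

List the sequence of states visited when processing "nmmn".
read 'n': r0 → r1
  read 'm': r1 → r1
  read 'm': r1 → r1
  read 'n': r1 → r0
r0 -> r1 -> r1 -> r1 -> r0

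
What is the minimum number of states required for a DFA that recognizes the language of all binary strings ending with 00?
By Myhill–Nerode, count the distinguishable equivalence classes: 3 classes — one per longest suffix of the input that is a prefix of '00' (lengths 0 through 2); only the length-2 class is accepting.
3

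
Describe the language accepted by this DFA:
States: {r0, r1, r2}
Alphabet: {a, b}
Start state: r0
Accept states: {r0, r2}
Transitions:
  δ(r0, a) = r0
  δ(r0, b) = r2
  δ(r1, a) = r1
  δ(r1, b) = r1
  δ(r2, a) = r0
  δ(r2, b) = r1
Testing a few strings:
  'baba' → accept
  'bbbb' → reject
  'ba' → accept
  'a' → accept
State roles: r0=last symbol not b (ok); r1=saw bb (dead); r2=last symbol b (ok)
All strings over {a,b} with no two consecutive b's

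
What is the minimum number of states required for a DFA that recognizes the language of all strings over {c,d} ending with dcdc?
By Myhill–Nerode, count the distinguishable equivalence classes: 5 classes — one per longest suffix of the input that is a prefix of 'dcdc' (lengths 0 through 4); only the length-4 class is accepting.
5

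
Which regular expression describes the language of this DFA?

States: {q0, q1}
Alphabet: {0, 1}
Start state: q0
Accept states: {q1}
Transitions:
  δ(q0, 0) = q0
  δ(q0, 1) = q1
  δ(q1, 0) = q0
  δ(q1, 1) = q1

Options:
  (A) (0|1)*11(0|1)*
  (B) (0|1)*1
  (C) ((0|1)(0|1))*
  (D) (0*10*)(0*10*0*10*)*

Check each option against the DFA on short strings; one disagreement eliminates an option:
  (A) (0|1)*11(0|1)*: on '1' the DFA goes q0 → q1 and accepts (q1 ∈ Accept), but the regex does not match it → eliminate
  (B) (0|1)*1: agrees with the DFA on every string of length ≤ 6
  (C) ((0|1)(0|1))*: on ε the DFA stays in q0 and rejects (q0 ∉ Accept), but the regex matches it → eliminate
  (D) (0*10*)(0*10*0*10*)*: on '10' the DFA goes q0 → q1 → q0 and rejects (q0 ∉ Accept), but the regex matches it → eliminate
Only (B) is consistent with the DFA.
(B) (0|1)*1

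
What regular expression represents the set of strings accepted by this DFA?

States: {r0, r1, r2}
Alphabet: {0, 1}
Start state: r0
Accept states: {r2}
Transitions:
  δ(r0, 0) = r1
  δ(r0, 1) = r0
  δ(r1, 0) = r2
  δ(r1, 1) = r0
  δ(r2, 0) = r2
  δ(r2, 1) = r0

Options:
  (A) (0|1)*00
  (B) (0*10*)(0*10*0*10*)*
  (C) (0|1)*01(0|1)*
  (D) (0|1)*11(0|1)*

Check each option against the DFA on short strings; one disagreement eliminates an option:
  (A) (0|1)*00: agrees with the DFA on every string of length ≤ 6
  (B) (0*10*)(0*10*0*10*)*: on '1' the DFA goes r0 → r0 and rejects (r0 ∉ Accept), but the regex matches it → eliminate
  (C) (0|1)*01(0|1)*: on '00' the DFA goes r0 → r1 → r2 and accepts (r2 ∈ Accept), but the regex does not match it → eliminate
  (D) (0|1)*11(0|1)*: on '00' the DFA goes r0 → r1 → r2 and accepts (r2 ∈ Accept), but the regex does not match it → eliminate
Only (A) is consistent with the DFA.
(A) (0|1)*00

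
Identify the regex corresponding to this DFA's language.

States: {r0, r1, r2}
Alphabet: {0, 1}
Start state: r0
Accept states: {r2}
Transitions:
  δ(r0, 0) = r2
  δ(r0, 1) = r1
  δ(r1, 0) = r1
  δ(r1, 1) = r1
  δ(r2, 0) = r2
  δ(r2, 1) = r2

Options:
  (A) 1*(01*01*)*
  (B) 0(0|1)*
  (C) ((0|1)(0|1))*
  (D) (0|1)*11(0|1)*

Check each option against the DFA on short strings; one disagreement eliminates an option:
  (A) 1*(01*01*)*: on ε the DFA stays in r0 and rejects (r0 ∉ Accept), but the regex matches it → eliminate
  (B) 0(0|1)*: agrees with the DFA on every string of length ≤ 6
  (C) ((0|1)(0|1))*: on ε the DFA stays in r0 and rejects (r0 ∉ Accept), but the regex matches it → eliminate
  (D) (0|1)*11(0|1)*: on '0' the DFA goes r0 → r2 and accepts (r2 ∈ Accept), but the regex does not match it → eliminate
Only (B) is consistent with the DFA.
(B) 0(0|1)*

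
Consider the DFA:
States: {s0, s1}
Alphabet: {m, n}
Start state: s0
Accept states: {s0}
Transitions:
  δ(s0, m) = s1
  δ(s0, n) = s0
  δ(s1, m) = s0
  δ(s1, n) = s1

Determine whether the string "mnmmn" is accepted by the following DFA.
Processing string "mnmmn":
  s0 --m--> s1
  s1 --n--> s1
  s1 --m--> s0
  s0 --m--> s1
  s1 --n--> s1
Final state: s1
Accept states: {s0}
No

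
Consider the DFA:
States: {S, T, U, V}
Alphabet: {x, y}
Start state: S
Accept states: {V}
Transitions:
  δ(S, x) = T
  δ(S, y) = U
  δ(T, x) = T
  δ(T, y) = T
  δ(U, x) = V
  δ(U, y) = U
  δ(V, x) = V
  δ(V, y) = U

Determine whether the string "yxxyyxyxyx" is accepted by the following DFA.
Processing string "yxxyyxyxyx":
  S --y--> U
  U --x--> V
  V --x--> V
  V --y--> U
  U --y--> U
  U --x--> V
  V --y--> U
  U --x--> V
  V --y--> U
  U --x--> V
Final state: V
Accept states: {V}
Yes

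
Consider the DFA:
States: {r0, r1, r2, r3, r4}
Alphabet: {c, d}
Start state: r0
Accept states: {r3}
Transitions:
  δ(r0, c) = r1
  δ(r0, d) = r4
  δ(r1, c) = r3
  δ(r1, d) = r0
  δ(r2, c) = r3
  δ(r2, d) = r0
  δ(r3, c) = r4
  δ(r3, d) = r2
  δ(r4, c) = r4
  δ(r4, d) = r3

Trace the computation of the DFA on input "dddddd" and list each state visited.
read 'd': r0 → r4
  read 'd': r4 → r3
  read 'd': r3 → r2
  read 'd': r2 → r0
  read 'd': r0 → r4
  read 'd': r4 → r3
r0 -> r4 -> r3 -> r2 -> r0 -> r4 -> r3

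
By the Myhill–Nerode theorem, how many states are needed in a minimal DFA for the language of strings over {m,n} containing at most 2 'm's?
By Myhill–Nerode, count the distinguishable equivalence classes: 4 classes — having seen 0, 1, 2, or >2 copies of 'm'; counts 0 through 2 are accepting and >2 is dead.
4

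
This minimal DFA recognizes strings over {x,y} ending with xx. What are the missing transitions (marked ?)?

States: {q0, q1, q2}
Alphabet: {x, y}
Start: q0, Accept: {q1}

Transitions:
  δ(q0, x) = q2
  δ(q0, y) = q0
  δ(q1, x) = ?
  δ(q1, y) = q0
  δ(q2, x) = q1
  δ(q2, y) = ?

From the language and accept set, identify what each state tracks — q0: last symbol not x; q1: two trailing x's; q2: one trailing x.
Each missing δ(q, a) is the state matching the new tracked value after reading a.
δ(q1, x) = q1; δ(q2, y) = q0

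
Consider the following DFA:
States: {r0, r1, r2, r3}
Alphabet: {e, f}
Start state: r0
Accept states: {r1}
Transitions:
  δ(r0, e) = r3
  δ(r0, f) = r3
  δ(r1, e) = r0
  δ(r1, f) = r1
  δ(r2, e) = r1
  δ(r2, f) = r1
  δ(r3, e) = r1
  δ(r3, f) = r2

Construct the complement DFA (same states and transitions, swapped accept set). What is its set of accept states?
Complement accept states = All states \ Original accept states
= {r0, r1, r2, r3} \ {r1}
{r0, r2, r3}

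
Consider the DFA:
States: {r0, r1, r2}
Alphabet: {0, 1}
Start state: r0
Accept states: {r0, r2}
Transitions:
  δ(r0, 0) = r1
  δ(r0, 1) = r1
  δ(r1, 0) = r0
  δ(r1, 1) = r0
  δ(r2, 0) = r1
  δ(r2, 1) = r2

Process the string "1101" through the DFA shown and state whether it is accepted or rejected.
Processing string "1101":
  r0 --1--> r1
  r1 --1--> r0
  r0 --0--> r1
  r1 --1--> r0
Final state: r0
Accept states: {r0, r2}
Yes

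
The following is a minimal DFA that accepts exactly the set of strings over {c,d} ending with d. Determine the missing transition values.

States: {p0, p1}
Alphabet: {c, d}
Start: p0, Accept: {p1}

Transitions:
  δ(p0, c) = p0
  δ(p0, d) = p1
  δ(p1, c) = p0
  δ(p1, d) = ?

From the language and accept set, identify what each state tracks — p0: last symbol not d; p1: last symbol is d.
Each missing δ(q, a) is the state matching the new tracked value after reading a.
δ(p1, d) = p1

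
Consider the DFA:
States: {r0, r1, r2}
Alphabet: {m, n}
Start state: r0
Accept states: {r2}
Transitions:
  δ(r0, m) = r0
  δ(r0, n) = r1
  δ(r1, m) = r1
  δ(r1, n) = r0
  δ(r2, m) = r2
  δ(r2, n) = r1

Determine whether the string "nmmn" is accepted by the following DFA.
Processing string "nmmn":
  r0 --n--> r1
  r1 --m--> r1
  r1 --m--> r1
  r1 --n--> r0
Final state: r0
Accept states: {r2}
No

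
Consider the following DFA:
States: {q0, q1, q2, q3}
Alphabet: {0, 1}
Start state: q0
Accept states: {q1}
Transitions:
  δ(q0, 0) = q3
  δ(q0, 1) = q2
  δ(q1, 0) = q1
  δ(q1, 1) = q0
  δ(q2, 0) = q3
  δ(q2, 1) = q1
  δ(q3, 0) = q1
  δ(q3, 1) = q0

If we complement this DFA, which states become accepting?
Complement accept states = All states \ Original accept states
= {q0, q1, q2, q3} \ {q1}
{q0, q2, q3}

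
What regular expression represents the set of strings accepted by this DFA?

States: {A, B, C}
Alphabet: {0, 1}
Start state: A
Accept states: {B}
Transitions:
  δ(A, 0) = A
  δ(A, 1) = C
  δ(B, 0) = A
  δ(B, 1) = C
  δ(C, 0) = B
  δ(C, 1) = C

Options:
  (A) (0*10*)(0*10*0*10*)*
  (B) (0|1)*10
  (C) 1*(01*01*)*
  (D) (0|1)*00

Check each option against the DFA on short strings; one disagreement eliminates an option:
  (A) (0*10*)(0*10*0*10*)*: on '1' the DFA goes A → C and rejects (C ∉ Accept), but the regex matches it → eliminate
  (B) (0|1)*10: agrees with the DFA on every string of length ≤ 6
  (C) 1*(01*01*)*: on ε the DFA stays in A and rejects (A ∉ Accept), but the regex matches it → eliminate
  (D) (0|1)*00: on '00' the DFA goes A → A → A and rejects (A ∉ Accept), but the regex matches it → eliminate
Only (B) is consistent with the DFA.
(B) (0|1)*10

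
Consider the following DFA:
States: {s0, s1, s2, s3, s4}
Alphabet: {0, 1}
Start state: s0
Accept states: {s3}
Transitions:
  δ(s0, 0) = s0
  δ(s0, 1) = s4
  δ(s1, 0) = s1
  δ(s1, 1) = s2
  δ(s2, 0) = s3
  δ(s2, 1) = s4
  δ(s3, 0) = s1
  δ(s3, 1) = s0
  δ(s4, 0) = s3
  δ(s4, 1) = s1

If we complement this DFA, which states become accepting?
Complement accept states = All states \ Original accept states
= {s0, s1, s2, s3, s4} \ {s3}
{s0, s1, s2, s4}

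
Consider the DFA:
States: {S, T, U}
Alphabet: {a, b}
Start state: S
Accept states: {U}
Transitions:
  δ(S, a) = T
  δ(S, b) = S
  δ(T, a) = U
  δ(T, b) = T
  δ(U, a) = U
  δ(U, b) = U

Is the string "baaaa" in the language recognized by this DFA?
Processing string "baaaa":
  S --b--> S
  S --a--> T
  T --a--> U
  U --a--> U
  U --a--> U
Final state: U
Accept states: {U}
Yes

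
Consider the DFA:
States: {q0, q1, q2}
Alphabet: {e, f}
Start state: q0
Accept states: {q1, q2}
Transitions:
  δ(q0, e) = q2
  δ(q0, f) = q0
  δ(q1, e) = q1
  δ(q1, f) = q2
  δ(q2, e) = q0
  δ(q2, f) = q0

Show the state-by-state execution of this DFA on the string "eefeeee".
read 'e': q0 → q2
  read 'e': q2 → q0
  read 'f': q0 → q0
  read 'e': q0 → q2
  read 'e': q2 → q0
  read 'e': q0 → q2
  read 'e': q2 → q0
q0 -> q2 -> q0 -> q0 -> q2 -> q0 -> q2 -> q0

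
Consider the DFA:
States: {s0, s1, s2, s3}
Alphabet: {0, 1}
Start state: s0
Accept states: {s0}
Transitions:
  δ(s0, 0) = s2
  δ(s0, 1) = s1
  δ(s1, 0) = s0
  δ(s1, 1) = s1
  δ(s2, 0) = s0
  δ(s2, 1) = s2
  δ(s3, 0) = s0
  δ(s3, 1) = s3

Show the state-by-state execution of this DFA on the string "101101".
read '1': s0 → s1
  read '0': s1 → s0
  read '1': s0 → s1
  read '1': s1 → s1
  read '0': s1 → s0
  read '1': s0 → s1
s0 -> s1 -> s0 -> s1 -> s1 -> s0 -> s1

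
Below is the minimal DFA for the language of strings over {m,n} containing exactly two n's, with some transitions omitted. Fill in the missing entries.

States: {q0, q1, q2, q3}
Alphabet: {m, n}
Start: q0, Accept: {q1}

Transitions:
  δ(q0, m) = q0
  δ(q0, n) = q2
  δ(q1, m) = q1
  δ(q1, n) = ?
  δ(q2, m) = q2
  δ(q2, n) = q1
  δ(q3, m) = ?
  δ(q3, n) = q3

From the language and accept set, identify what each state tracks — q0: zero n's; q1: two n's; q2: one n; q3: ≥ three n's (dead).
Each missing δ(q, a) is the state matching the new tracked value after reading a.
δ(q1, n) = q3; δ(q3, m) = q3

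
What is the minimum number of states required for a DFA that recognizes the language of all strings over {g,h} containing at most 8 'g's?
By Myhill–Nerode, count the distinguishable equivalence classes: 10 classes — having seen 0, 1, …, 8, or >8 copies of 'g'; counts 0 through 8 are accepting and >8 is dead.
10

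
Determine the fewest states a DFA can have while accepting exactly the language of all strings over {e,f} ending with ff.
By Myhill–Nerode, count the distinguishable equivalence classes: 3 classes — one per longest suffix of the input that is a prefix of 'ff' (lengths 0 through 2); only the length-2 class is accepting.
3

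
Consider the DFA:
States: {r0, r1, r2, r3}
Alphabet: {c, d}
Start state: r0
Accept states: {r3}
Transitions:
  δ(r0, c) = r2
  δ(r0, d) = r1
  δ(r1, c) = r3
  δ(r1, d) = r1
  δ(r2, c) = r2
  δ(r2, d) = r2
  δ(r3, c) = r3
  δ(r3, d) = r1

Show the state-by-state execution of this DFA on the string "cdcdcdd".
read 'c': r0 → r2
  read 'd': r2 → r2
  read 'c': r2 → r2
  read 'd': r2 → r2
  read 'c': r2 → r2
  read 'd': r2 → r2
  read 'd': r2 → r2
r0 -> r2 -> r2 -> r2 -> r2 -> r2 -> r2 -> r2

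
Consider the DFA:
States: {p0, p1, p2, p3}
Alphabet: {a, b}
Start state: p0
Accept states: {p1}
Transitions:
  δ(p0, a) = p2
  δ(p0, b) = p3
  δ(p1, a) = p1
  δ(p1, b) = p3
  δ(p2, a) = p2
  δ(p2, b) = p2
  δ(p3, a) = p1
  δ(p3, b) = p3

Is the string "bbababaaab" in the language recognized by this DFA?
Processing string "bbababaaab":
  p0 --b--> p3
  p3 --b--> p3
  p3 --a--> p1
  p1 --b--> p3
  p3 --a--> p1
  p1 --b--> p3
  p3 --a--> p1
  p1 --a--> p1
  p1 --a--> p1
  p1 --b--> p3
Final state: p3
Accept states: {p1}
No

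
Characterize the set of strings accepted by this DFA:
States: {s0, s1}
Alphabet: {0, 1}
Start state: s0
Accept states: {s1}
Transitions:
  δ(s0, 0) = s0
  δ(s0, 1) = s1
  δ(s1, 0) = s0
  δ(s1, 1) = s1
Testing a few strings:
  '0' → reject
  '1' → accept
  '101' → accept
  '111' → accept
State roles: s0=last symbol not 1; s1=last symbol is 1
All binary strings ending with 1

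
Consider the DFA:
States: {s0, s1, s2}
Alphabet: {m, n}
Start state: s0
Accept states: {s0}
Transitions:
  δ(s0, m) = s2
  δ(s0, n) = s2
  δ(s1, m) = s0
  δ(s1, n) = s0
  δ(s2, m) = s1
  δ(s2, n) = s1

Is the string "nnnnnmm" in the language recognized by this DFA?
Processing string "nnnnnmm":
  s0 --n--> s2
  s2 --n--> s1
  s1 --n--> s0
  s0 --n--> s2
  s2 --n--> s1
  s1 --m--> s0
  s0 --m--> s2
Final state: s2
Accept states: {s0}
No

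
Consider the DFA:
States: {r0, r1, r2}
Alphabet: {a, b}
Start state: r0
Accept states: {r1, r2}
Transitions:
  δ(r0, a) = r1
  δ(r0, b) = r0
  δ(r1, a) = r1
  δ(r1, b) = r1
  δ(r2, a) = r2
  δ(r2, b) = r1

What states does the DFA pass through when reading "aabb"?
read 'a': r0 → r1
  read 'a': r1 → r1
  read 'b': r1 → r1
  read 'b': r1 → r1
r0 -> r1 -> r1 -> r1 -> r1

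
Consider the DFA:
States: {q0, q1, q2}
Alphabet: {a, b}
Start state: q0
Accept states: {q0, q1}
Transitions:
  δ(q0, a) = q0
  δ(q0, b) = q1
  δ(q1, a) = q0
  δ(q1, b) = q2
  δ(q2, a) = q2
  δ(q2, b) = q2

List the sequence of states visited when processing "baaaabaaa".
read 'b': q0 → q1
  read 'a': q1 → q0
  read 'a': q0 → q0
  read 'a': q0 → q0
  read 'a': q0 → q0
  read 'b': q0 → q1
  read 'a': q1 → q0
  read 'a': q0 → q0
  read 'a': q0 → q0
q0 -> q1 -> q0 -> q0 -> q0 -> q0 -> q1 -> q0 -> q0 -> q0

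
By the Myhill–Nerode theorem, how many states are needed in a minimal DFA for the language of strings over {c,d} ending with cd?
By Myhill–Nerode, count the distinguishable equivalence classes: 3 classes — one per longest suffix of the input that is a prefix of 'cd' (lengths 0 through 2); only the length-2 class is accepting.
3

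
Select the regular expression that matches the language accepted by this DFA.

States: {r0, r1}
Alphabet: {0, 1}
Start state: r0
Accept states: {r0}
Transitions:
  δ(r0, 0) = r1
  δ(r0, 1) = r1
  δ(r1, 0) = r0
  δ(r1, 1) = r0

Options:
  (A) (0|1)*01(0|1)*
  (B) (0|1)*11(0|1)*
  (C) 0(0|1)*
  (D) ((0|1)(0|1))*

Check each option against the DFA on short strings; one disagreement eliminates an option:
  (A) (0|1)*01(0|1)*: on ε the DFA stays in r0 and accepts (r0 ∈ Accept), but the regex does not match it → eliminate
  (B) (0|1)*11(0|1)*: on ε the DFA stays in r0 and accepts (r0 ∈ Accept), but the regex does not match it → eliminate
  (C) 0(0|1)*: on ε the DFA stays in r0 and accepts (r0 ∈ Accept), but the regex does not match it → eliminate
  (D) ((0|1)(0|1))*: agrees with the DFA on every string of length ≤ 6
Only (D) is consistent with the DFA.
(D) ((0|1)(0|1))*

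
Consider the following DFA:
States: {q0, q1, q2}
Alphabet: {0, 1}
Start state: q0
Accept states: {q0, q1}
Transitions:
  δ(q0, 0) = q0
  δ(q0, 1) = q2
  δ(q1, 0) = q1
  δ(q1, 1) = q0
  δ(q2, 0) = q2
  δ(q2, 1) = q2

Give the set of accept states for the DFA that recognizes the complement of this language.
Complement accept states = All states \ Original accept states
= {q0, q1, q2} \ {q0, q1}
{q2}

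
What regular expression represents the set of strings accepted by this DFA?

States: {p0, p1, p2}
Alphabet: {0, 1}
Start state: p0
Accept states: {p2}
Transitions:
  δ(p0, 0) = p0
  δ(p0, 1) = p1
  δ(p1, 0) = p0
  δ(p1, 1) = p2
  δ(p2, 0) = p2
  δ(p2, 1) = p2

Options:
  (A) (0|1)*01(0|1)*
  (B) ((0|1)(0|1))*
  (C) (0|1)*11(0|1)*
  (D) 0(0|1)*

Check each option against the DFA on short strings; one disagreement eliminates an option:
  (A) (0|1)*01(0|1)*: on '01' the DFA goes p0 → p0 → p1 and rejects (p1 ∉ Accept), but the regex matches it → eliminate
  (B) ((0|1)(0|1))*: on ε the DFA stays in p0 and rejects (p0 ∉ Accept), but the regex matches it → eliminate
  (C) (0|1)*11(0|1)*: agrees with the DFA on every string of length ≤ 6
  (D) 0(0|1)*: on '0' the DFA goes p0 → p0 and rejects (p0 ∉ Accept), but the regex matches it → eliminate
Only (C) is consistent with the DFA.
(C) (0|1)*11(0|1)*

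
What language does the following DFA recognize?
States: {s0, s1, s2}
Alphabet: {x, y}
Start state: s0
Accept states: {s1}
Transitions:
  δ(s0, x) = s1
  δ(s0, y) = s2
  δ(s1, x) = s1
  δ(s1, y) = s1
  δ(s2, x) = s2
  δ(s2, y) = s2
Testing a few strings:
  'yyy' → reject
  'yx' → reject
  'yyx' → reject
  'y' → reject
State roles: s0=no input read; s1=started with x; s2=started with y (dead)
All strings over {x,y} starting with x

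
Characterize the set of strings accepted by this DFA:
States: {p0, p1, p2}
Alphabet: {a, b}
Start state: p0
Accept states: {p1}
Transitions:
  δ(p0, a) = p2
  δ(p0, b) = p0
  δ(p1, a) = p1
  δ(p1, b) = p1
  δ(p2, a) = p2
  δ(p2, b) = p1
Testing a few strings:
  'abb' → accept
  'abaa' → accept
  'a' → reject
  'ba' → reject
State roles: p0=no a seen yet; p1=substring ab seen; p2=seen a a, waiting for b
All strings over {a,b} containing the substring ab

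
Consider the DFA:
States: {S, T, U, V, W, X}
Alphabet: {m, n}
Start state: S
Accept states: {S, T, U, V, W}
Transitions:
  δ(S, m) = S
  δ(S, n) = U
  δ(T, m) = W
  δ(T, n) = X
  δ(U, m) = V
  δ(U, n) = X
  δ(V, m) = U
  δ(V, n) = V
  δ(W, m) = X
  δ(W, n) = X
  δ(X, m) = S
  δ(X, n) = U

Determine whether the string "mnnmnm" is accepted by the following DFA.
Processing string "mnnmnm":
  S --m--> S
  S --n--> U
  U --n--> X
  X --m--> S
  S --n--> U
  U --m--> V
Final state: V
Accept states: {S, T, U, V, W}
Yes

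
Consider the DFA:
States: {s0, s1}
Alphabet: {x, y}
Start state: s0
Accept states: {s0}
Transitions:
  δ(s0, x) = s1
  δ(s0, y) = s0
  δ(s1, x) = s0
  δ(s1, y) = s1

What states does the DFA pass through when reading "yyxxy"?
read 'y': s0 → s0
  read 'y': s0 → s0
  read 'x': s0 → s1
  read 'x': s1 → s0
  read 'y': s0 → s0
s0 -> s0 -> s0 -> s1 -> s0 -> s0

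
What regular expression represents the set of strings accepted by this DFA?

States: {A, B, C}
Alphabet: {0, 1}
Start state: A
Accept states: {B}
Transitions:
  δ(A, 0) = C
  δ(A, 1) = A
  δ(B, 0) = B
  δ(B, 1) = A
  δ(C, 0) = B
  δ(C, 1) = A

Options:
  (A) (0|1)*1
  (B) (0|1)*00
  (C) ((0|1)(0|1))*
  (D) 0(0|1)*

Check each option against the DFA on short strings; one disagreement eliminates an option:
  (A) (0|1)*1: on '1' the DFA goes A → A and rejects (A ∉ Accept), but the regex matches it → eliminate
  (B) (0|1)*00: agrees with the DFA on every string of length ≤ 6
  (C) ((0|1)(0|1))*: on ε the DFA stays in A and rejects (A ∉ Accept), but the regex matches it → eliminate
  (D) 0(0|1)*: on '0' the DFA goes A → C and rejects (C ∉ Accept), but the regex matches it → eliminate
Only (B) is consistent with the DFA.
(B) (0|1)*00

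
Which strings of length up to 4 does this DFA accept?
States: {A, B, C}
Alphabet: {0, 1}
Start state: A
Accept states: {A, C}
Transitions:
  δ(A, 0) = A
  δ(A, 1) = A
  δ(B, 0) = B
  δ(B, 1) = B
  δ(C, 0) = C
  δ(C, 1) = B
ε, 0, 1, 00, 01, 10, 11, 000, 001, 010, 011, 100, 101, 110, 111, 0000, 0001, 0010, 0011, 0100, 0101, 0110, 0111, 1000, 1001, 1010, 1011, 1100, 1101, 1110, 1111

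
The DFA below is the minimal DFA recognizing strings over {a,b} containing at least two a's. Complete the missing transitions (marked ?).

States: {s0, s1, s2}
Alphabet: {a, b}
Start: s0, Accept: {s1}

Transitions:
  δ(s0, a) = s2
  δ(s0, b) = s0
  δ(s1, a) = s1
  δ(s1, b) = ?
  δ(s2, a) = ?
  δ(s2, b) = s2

From the language and accept set, identify what each state tracks — s0: zero a's seen; s1: ≥ two a's seen; s2: one a seen.
Each missing δ(q, a) is the state matching the new tracked value after reading a.
δ(s1, b) = s1; δ(s2, a) = s1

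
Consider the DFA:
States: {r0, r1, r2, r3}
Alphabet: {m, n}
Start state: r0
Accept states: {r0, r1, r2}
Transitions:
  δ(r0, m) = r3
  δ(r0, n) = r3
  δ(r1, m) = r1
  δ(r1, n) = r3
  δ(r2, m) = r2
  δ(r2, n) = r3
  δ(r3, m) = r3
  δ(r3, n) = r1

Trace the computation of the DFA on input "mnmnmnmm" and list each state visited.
read 'm': r0 → r3
  read 'n': r3 → r1
  read 'm': r1 → r1
  read 'n': r1 → r3
  read 'm': r3 → r3
  read 'n': r3 → r1
  read 'm': r1 → r1
  read 'm': r1 → r1
r0 -> r3 -> r1 -> r1 -> r3 -> r3 -> r1 -> r1 -> r1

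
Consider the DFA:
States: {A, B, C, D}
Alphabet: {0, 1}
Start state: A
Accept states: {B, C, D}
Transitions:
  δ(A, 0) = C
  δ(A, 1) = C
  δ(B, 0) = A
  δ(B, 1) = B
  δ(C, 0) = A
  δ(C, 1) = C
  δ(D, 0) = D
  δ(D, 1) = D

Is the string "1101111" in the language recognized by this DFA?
Processing string "1101111":
  A --1--> C
  C --1--> C
  C --0--> A
  A --1--> C
  C --1--> C
  C --1--> C
  C --1--> C
Final state: C
Accept states: {B, C, D}
Yes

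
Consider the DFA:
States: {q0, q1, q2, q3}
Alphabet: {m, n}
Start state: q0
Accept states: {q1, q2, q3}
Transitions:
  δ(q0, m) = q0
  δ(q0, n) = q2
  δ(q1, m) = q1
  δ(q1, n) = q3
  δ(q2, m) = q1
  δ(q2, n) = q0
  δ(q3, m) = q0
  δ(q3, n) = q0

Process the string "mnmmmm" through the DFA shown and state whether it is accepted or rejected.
Processing string "mnmmmm":
  q0 --m--> q0
  q0 --n--> q2
  q2 --m--> q1
  q1 --m--> q1
  q1 --m--> q1
  q1 --m--> q1
Final state: q1
Accept states: {q1, q2, q3}
Yes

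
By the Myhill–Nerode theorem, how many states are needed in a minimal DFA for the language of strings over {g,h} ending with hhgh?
By Myhill–Nerode, count the distinguishable equivalence classes: 5 classes — one per longest suffix of the input that is a prefix of 'hhgh' (lengths 0 through 4); only the length-4 class is accepting.
5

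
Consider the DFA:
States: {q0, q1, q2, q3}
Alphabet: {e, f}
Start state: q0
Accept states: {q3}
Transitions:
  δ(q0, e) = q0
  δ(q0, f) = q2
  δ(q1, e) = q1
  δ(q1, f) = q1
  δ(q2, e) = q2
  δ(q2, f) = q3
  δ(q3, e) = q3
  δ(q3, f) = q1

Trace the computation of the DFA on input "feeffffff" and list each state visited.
read 'f': q0 → q2
  read 'e': q2 → q2
  read 'e': q2 → q2
  read 'f': q2 → q3
  read 'f': q3 → q1
  read 'f': q1 → q1
  read 'f': q1 → q1
  read 'f': q1 → q1
  read 'f': q1 → q1
q0 -> q2 -> q2 -> q2 -> q3 -> q1 -> q1 -> q1 -> q1 -> q1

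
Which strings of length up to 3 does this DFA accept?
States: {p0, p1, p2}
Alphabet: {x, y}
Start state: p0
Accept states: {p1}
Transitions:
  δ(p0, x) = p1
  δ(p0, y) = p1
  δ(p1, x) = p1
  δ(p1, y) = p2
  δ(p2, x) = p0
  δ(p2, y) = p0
x, y, xx, yx, xxx, yxx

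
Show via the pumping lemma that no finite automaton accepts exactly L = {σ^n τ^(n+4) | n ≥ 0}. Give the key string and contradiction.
Assume L is regular with pumping length p. Idea: pumping the σ-block breaks the fixed offset of 4.
Choose s = σ^p τ^(p+4) ∈ L. By the pumping lemma, s = xyz with |xy| ≤ p, |y| > 0, so y = σ^k with k ≥ 1. Then xy²z = σ^(p+k) τ^(p+4). For this to be in L we would need p+4 = (p+k)+4, i.e. k = 0, contradicting k ≥ 1. So xy²z ∉ L.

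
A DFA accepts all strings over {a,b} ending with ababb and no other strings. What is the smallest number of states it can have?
By Myhill–Nerode, count the distinguishable equivalence classes: 6 classes — one per longest suffix of the input that is a prefix of 'ababb' (lengths 0 through 5); only the length-5 class is accepting.
6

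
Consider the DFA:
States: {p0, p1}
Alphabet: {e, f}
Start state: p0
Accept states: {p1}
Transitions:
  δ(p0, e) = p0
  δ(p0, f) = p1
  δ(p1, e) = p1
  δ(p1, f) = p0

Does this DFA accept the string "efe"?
Processing string "efe":
  p0 --e--> p0
  p0 --f--> p1
  p1 --e--> p1
Final state: p1
Accept states: {p1}
Yes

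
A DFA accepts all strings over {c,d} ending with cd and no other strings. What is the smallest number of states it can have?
By Myhill–Nerode, count the distinguishable equivalence classes: 3 classes — one per longest suffix of the input that is a prefix of 'cd' (lengths 0 through 2); only the length-2 class is accepting.
3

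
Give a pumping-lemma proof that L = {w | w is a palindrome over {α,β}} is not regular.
Assume L is regular with pumping length p. Idea: pumping the leading α-block breaks the symmetry.
Choose s = α^p β α^p (a palindrome of length 2p+1 ≥ p). By the pumping lemma, s = xyz with |xy| ≤ p, |y| > 0, so y = α^k with k > 0 (xy lies entirely in the first α^p). Then xy²z = α^(p+k) β α^p, which is not a palindrome since p+k ≠ p.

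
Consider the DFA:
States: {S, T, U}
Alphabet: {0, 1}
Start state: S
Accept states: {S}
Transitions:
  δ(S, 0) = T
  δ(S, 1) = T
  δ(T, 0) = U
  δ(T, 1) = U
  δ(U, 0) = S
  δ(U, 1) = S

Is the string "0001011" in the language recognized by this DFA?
Processing string "0001011":
  S --0--> T
  T --0--> U
  U --0--> S
  S --1--> T
  T --0--> U
  U --1--> S
  S --1--> T
Final state: T
Accept states: {S}
No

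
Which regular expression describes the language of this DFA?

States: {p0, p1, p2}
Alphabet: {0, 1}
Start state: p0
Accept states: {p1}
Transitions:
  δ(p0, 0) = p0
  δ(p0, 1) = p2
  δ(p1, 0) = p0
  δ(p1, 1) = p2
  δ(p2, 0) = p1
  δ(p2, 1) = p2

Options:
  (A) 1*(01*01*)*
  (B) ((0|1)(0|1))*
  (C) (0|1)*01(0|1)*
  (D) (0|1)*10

Check each option against the DFA on short strings; one disagreement eliminates an option:
  (A) 1*(01*01*)*: on ε the DFA stays in p0 and rejects (p0 ∉ Accept), but the regex matches it → eliminate
  (B) ((0|1)(0|1))*: on ε the DFA stays in p0 and rejects (p0 ∉ Accept), but the regex matches it → eliminate
  (C) (0|1)*01(0|1)*: on '01' the DFA goes p0 → p0 → p2 and rejects (p2 ∉ Accept), but the regex matches it → eliminate
  (D) (0|1)*10: agrees with the DFA on every string of length ≤ 6
Only (D) is consistent with the DFA.
(D) (0|1)*10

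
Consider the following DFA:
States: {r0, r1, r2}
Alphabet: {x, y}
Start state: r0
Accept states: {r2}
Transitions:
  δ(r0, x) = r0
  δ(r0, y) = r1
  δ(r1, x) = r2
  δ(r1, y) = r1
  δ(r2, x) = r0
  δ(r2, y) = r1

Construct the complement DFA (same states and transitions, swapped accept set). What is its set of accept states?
Complement accept states = All states \ Original accept states
= {r0, r1, r2} \ {r2}
{r0, r1}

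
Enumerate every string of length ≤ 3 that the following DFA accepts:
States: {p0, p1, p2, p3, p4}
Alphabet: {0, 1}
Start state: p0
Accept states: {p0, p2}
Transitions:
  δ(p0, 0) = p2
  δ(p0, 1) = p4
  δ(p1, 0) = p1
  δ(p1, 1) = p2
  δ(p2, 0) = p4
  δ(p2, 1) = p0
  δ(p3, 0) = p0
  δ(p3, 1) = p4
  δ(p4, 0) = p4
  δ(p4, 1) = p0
ε, 0, 01, 11, 001, 010, 101, 110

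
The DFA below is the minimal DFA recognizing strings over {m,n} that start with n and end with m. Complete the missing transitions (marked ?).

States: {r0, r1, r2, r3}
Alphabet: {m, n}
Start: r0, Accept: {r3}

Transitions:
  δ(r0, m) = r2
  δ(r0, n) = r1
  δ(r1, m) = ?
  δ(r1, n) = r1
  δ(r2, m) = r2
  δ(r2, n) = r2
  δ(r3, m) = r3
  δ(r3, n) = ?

From the language and accept set, identify what each state tracks — r0: no input read; r1: started with n, last symbol n; r2: started with m (dead); r3: started with n, last symbol m.
Each missing δ(q, a) is the state matching the new tracked value after reading a.
δ(r1, m) = r3; δ(r3, n) = r1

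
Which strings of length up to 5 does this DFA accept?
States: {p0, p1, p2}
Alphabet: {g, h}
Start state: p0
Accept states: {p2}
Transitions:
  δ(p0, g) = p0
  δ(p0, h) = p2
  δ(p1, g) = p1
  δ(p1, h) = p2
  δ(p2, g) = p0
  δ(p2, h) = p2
h, gh, hh, ggh, ghh, hgh, hhh, gggh, gghh, ghgh, ghhh, hggh, hghh, hhgh, hhhh, ggggh, ggghh, gghgh, gghhh, ghggh, ghghh, ghhgh, ghhhh, hgggh, hgghh, hghgh, hghhh, hhggh, hhghh, hhhgh, hhhhh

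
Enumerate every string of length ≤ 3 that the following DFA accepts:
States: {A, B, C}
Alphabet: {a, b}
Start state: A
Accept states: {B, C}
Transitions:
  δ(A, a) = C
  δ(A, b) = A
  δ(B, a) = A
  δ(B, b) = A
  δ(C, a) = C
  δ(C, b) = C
a, aa, ab, ba, aaa, aab, aba, abb, baa, bab, bba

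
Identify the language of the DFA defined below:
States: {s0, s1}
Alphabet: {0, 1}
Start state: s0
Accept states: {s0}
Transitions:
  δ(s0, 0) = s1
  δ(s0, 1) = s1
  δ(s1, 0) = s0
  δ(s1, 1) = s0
Testing a few strings:
  '1' → reject
  '000' → reject
  '111' → reject
  '101' → reject
State roles: s0=even length so far; s1=odd length so far
All binary strings of even length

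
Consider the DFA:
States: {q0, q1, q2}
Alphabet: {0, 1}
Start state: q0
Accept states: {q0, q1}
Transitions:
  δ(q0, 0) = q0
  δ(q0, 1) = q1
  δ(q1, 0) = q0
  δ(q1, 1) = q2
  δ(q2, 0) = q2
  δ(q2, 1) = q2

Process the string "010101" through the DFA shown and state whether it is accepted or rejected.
Processing string "010101":
  q0 --0--> q0
  q0 --1--> q1
  q1 --0--> q0
  q0 --1--> q1
  q1 --0--> q0
  q0 --1--> q1
Final state: q1
Accept states: {q0, q1}
Yes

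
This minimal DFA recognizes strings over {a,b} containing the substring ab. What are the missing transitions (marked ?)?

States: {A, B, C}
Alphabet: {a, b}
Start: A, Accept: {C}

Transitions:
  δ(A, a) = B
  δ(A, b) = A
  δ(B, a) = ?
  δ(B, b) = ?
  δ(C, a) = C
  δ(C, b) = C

From the language and accept set, identify what each state tracks — A: no a seen yet; B: seen a a, waiting for b; C: substring ab seen.
Each missing δ(q, a) is the state matching the new tracked value after reading a.
δ(B, a) = B; δ(B, b) = C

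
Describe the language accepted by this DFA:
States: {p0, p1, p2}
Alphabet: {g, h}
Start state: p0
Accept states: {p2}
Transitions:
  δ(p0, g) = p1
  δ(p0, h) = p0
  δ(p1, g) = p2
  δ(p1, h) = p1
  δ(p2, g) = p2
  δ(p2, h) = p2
Testing a few strings:
  'hg' → reject
  'h' → reject
  'ggg' → accept
  'g' → reject
State roles: p0=zero g's seen; p1=one g seen; p2=≥ two g's seen
All strings over {g,h} containing at least two g's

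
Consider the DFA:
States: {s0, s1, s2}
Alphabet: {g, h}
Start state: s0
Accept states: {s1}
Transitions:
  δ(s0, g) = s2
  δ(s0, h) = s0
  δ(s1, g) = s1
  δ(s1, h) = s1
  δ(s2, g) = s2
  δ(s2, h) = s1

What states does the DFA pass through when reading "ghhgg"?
read 'g': s0 → s2
  read 'h': s2 → s1
  read 'h': s1 → s1
  read 'g': s1 → s1
  read 'g': s1 → s1
s0 -> s2 -> s1 -> s1 -> s1 -> s1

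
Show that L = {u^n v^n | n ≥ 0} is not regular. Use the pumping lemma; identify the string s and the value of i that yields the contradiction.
Assume L is regular with pumping length p. Idea: pumping the u-block changes the count balance.
Choose s = u^p v^p (length 2p ≥ p). By the pumping lemma, s = xyz with |xy| ≤ p, |y| > 0. So y = u^k for some k > 0 (since xy is entirely within the u's). Pumping gives xy²z = u^(p+k) v^p, which is not in L since p+k ≠ p.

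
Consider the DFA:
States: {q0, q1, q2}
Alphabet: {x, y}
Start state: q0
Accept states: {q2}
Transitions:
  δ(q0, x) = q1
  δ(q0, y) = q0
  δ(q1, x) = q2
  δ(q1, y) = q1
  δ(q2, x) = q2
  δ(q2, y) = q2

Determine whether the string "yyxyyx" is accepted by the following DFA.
Processing string "yyxyyx":
  q0 --y--> q0
  q0 --y--> q0
  q0 --x--> q1
  q1 --y--> q1
  q1 --y--> q1
  q1 --x--> q2
Final state: q2
Accept states: {q2}
Yes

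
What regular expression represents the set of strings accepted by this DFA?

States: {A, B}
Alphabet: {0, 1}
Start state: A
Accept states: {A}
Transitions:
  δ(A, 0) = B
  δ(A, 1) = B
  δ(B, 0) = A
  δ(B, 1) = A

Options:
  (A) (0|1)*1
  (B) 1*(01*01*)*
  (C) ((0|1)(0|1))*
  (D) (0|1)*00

Check each option against the DFA on short strings; one disagreement eliminates an option:
  (A) (0|1)*1: on ε the DFA stays in A and accepts (A ∈ Accept), but the regex does not match it → eliminate
  (B) 1*(01*01*)*: on '1' the DFA goes A → B and rejects (B ∉ Accept), but the regex matches it → eliminate
  (C) ((0|1)(0|1))*: agrees with the DFA on every string of length ≤ 6
  (D) (0|1)*00: on ε the DFA stays in A and accepts (A ∈ Accept), but the regex does not match it → eliminate
Only (C) is consistent with the DFA.
(C) ((0|1)(0|1))*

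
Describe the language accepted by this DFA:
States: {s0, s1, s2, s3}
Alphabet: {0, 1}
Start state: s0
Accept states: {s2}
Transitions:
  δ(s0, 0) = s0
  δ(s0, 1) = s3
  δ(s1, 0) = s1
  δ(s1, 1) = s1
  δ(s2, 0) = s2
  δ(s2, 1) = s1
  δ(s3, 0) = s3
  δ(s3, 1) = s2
Testing a few strings:
  '1100' → accept
  '0100' → reject
  '110' → accept
  '001' → reject
State roles: s0=zero 1's; s1=≥ three 1's (dead); s2=two 1's; s3=one 1
All binary strings containing exactly two 1's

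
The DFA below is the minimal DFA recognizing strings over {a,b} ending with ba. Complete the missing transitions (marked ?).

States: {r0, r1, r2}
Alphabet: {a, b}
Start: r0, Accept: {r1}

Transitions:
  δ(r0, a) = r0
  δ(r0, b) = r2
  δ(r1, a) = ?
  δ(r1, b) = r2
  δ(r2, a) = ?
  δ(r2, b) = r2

From the language and accept set, identify what each state tracks — r0: no suffix match; r1: suffix is ba; r2: one trailing b.
Each missing δ(q, a) is the state matching the new tracked value after reading a.
δ(r1, a) = r0; δ(r2, a) = r1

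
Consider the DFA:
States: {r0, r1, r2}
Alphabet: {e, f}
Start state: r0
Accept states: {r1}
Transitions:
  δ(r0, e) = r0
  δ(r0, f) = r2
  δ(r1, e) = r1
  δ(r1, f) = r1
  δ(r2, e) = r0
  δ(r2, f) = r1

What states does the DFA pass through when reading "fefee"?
read 'f': r0 → r2
  read 'e': r2 → r0
  read 'f': r0 → r2
  read 'e': r2 → r0
  read 'e': r0 → r0
r0 -> r2 -> r0 -> r2 -> r0 -> r0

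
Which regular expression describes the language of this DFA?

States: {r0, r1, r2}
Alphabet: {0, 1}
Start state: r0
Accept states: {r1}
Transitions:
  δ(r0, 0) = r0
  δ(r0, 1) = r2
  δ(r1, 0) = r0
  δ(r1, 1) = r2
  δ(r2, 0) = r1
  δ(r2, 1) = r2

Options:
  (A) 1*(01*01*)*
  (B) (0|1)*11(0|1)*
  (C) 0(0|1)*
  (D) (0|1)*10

Check each option against the DFA on short strings; one disagreement eliminates an option:
  (A) 1*(01*01*)*: on ε the DFA stays in r0 and rejects (r0 ∉ Accept), but the regex matches it → eliminate
  (B) (0|1)*11(0|1)*: on '10' the DFA goes r0 → r2 → r1 and accepts (r1 ∈ Accept), but the regex does not match it → eliminate
  (C) 0(0|1)*: on '0' the DFA goes r0 → r0 and rejects (r0 ∉ Accept), but the regex matches it → eliminate
  (D) (0|1)*10: agrees with the DFA on every string of length ≤ 6
Only (D) is consistent with the DFA.
(D) (0|1)*10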